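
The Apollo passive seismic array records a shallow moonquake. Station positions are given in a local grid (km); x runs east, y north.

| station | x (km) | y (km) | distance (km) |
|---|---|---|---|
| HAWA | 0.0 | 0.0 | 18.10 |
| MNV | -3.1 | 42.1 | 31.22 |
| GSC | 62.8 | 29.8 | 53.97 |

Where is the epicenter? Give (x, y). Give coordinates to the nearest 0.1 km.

Circle about each station: x² + y² = 18.10²; (x + 3.1)² + (y − 42.1)² = 31.22²; (x − 62.8)² + (y − 29.8)² = 53.97².
Subtracting the HAWA equation from the MNV and GSC equations removes the quadratic terms:
-6.2 x + 84.2 y = 1134.94
125.6 x + 59.6 y = 2246.73
Solving the 2×2 system: x ≈ 11.1, y ≈ 14.3 km.
Check against HAWA (with the unrounded x, y): √(x²+y²) = 18.10 ≈ 18.10 km. ✓

x ≈ 11.1 km, y ≈ 14.3 km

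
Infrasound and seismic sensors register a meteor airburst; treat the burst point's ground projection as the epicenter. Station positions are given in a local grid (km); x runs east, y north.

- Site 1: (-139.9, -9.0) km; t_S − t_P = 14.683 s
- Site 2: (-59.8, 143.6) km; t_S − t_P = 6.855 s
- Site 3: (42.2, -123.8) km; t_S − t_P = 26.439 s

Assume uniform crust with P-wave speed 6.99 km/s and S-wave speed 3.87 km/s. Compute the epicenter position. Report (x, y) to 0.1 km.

Distance from S−P lag: d = Δt · v_P v_S / (v_P − v_S) = Δt · (6.99·3.87)/(6.99−3.87) ≈ 8.6703·Δt.
So d_Site 1 = 127.31, d_Site 2 = 59.43, d_Site 3 = 229.23 km.
Circle about each station: (x + 139.9)² + (y + 9.0)² = 127.31²; (x + 59.8)² + (y − 143.6)² = 59.43²; (x − 42.2)² + (y + 123.8)² = 229.23².
Subtracting the Site 1 equation from the Site 2 and Site 3 equations removes the quadratic terms:
160.2 x + 305.2 y = 17219.90
364.2 x − 229.6 y = -38884.29
Solving the 2×2 system: x ≈ -53.5, y ≈ 84.5 km.

x ≈ -53.5 km, y ≈ 84.5 km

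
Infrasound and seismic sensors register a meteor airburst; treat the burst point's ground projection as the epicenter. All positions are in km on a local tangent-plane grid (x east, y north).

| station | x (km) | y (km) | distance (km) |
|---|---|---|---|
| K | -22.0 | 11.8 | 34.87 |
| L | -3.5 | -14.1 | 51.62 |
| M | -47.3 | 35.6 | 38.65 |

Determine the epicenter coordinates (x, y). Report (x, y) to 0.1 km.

Circle about each station: (x + 22.0)² + (y − 11.8)² = 34.87²; (x + 3.5)² + (y + 14.1)² = 51.62²; (x + 47.3)² + (y − 35.6)² = 38.65².
Subtracting the K equation from the L and M equations removes the quadratic terms:
37.0 x − 51.8 y = -1860.89
-50.6 x + 47.6 y = 2603.50
Solving the 2×2 system: x ≈ -53.8, y ≈ -2.5 km.

x ≈ -53.8 km, y ≈ -2.5 km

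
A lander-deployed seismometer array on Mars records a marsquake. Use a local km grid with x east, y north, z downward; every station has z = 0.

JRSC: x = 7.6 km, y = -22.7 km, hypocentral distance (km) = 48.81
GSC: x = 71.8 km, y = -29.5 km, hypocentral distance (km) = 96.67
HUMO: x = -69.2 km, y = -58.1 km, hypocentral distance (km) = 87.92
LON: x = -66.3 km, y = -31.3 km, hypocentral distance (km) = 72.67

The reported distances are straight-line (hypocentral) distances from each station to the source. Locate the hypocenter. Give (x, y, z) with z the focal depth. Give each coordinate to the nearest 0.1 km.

Each station gives a sphere (x−x_i)² + (y−y_i)² + z² = d_i² (stations at z=0).
Subtracting the JRSC sphere from GSC and HUMO: z² cancels, leaving linear equations in x and y:
128.4 x − 13.6 y = -1510.23
-153.6 x − 70.8 y = 2243.69
Solving: x ≈ -12.294, y ≈ -5.020 km (keep extra digits for the depth step; rounded: -12.3, -5.0).
Then from the JRSC sphere: z² = 48.81² − (x − 7.6)² − (y + 22.7)² with x = -12.294, y = -5.020, so z ≈ 40.915 ≈ 40.9 km.

x ≈ -12.3 km, y ≈ -5.0 km, depth ≈ 40.9 km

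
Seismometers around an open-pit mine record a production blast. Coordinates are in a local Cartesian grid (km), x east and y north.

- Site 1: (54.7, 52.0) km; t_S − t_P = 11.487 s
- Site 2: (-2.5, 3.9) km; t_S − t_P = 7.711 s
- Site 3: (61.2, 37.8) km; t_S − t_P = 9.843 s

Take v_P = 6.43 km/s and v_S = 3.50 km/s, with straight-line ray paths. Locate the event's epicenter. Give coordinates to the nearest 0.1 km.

(41.9, -35.3)

Distance from S−P lag: d = Δt · v_P v_S / (v_P − v_S) = Δt · (6.43·3.50)/(6.43−3.50) ≈ 7.6809·Δt.
So d_Site 1 = 88.23, d_Site 2 = 59.23, d_Site 3 = 75.60 km.
Circle about each station: (x − 54.7)² + (y − 52.0)² = 88.23²; (x + 2.5)² + (y − 3.9)² = 59.23²; (x − 61.2)² + (y − 37.8)² = 75.60².
Subtracting pairs of circle equations eliminates x²+y² and gives linear equations (the radical axes):
-114.4 x − 96.2 y = -1398.29
13.0 x − 28.4 y = 1547.36
Solving the 2×2 system: x ≈ 41.9, y ≈ -35.3 km.
Check against Site 1 (with the unrounded x, y): √((x − 54.7)²+(y − 52.0)²) = 88.23 ≈ 88.23 km. ✓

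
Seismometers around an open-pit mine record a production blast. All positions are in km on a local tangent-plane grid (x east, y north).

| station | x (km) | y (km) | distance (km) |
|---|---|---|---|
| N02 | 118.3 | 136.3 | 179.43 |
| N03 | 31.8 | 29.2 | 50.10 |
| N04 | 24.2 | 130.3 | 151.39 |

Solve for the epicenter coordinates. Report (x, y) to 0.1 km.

31.8 km east, -20.9 km north

Circle about each station: (x − 118.3)² + (y − 136.3)² = 179.43²; (x − 31.8)² + (y − 29.2)² = 50.10²; (x − 24.2)² + (y − 130.3)² = 151.39².
Subtracting the N02 equation from the N03 and N04 equations removes the quadratic terms:
-173.0 x − 214.2 y = -1023.59
-188.2 x − 12.0 y = -5732.66
Solving the 2×2 system: x ≈ 31.8, y ≈ -20.9 km.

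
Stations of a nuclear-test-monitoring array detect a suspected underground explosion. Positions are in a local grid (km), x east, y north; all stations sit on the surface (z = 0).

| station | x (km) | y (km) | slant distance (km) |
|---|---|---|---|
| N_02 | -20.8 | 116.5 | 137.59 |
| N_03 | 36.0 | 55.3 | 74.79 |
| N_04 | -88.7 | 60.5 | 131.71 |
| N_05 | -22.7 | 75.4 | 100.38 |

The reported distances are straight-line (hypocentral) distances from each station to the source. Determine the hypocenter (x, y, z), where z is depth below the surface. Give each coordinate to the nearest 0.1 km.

Each station gives a sphere (x−x_i)² + (y−y_i)² + z² = d_i² (stations at z=0).
Subtracting the N_02 sphere from N_03 and N_04: z² cancels, leaving linear equations in x and y:
113.6 x − 122.4 y = 3686.66
-135.8 x − 112.0 y = -893.47
Solving: x ≈ 17.797, y ≈ -13.602 km (keep extra digits for the depth step; rounded: 17.8, -13.6).
Then from the N_02 sphere: z² = 137.59² − (x + 20.8)² − (y − 116.5)² with x = 17.797, y = -13.602, so z ≈ 22.688 ≈ 22.7 km.
Check against N_05 (with the unrounded solution): distance 100.38 ≈ 100.38 km. ✓

x ≈ 17.8 km, y ≈ -13.6 km, depth ≈ 22.7 km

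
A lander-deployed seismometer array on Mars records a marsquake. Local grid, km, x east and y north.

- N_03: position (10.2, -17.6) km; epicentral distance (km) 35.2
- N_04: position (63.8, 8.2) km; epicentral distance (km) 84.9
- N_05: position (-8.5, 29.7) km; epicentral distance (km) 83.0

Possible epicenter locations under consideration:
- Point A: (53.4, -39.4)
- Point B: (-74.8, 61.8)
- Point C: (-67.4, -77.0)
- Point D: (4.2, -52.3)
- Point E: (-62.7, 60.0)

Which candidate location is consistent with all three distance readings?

Point D

For each candidate, compare |candidate − station| to the reported distance:
Point A: residuals N_03 13.2, N_04 36.2, N_05 9.8 → max 36.2 km
Point B: residuals N_03 81.1, N_04 63.7, N_05 9.3 → max 81.1 km
Point C: residuals N_03 62.5, N_04 71.5, N_05 38.9 → max 71.5 km
Point D: residuals N_03 0.0, N_04 0.0, N_05 0.0 → max 0.0 km
Point E: residuals N_03 71.3, N_04 51.8, N_05 20.9 → max 71.3 km
Only Point D has all residuals ≈ 0.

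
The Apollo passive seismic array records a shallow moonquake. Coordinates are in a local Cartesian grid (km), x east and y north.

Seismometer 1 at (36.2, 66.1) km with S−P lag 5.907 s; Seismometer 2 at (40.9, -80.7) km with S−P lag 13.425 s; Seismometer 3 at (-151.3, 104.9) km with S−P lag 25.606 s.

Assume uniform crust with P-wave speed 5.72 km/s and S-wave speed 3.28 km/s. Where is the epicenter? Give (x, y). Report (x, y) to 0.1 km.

(27.1, 21.6)

Distance from S−P lag: d = Δt · v_P v_S / (v_P − v_S) = Δt · (5.72·3.28)/(5.72−3.28) ≈ 7.6892·Δt.
So d_Seismometer 1 = 45.42, d_Seismometer 2 = 103.23, d_Seismometer 3 = 196.89 km.
Circle about each station: (x − 36.2)² + (y − 66.1)² = 45.42²; (x − 40.9)² + (y + 80.7)² = 103.23²; (x + 151.3)² + (y − 104.9)² = 196.89².
Subtracting pairs of circle equations eliminates x²+y² and gives linear equations (the radical axes):
9.4 x − 293.6 y = -6087.81
-375.0 x + 77.6 y = -8486.65
Solving the 2×2 system: x ≈ 27.1, y ≈ 21.6 km.
Check against Seismometer 1 (with the unrounded x, y): √((x − 36.2)²+(y − 66.1)²) = 45.42 ≈ 45.42 km. ✓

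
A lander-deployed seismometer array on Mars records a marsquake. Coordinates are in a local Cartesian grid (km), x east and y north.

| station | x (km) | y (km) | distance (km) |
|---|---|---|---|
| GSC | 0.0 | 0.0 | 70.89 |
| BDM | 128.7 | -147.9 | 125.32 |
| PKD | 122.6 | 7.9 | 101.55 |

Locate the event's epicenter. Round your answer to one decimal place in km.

x ≈ 43.6 km, y ≈ -55.9 km

Circle about each station: x² + y² = 70.89²; (x − 128.7)² + (y + 147.9)² = 125.32²; (x − 122.6)² + (y − 7.9)² = 101.55².
Subtracting the GSC equation from the BDM and PKD equations removes the quadratic terms:
257.4 x − 295.8 y = 27758.39
245.2 x + 15.8 y = 9806.16
Solving the 2×2 system: x ≈ 43.6, y ≈ -55.9 km.
Check against GSC (with the unrounded x, y): √(x²+y²) = 70.89 ≈ 70.89 km. ✓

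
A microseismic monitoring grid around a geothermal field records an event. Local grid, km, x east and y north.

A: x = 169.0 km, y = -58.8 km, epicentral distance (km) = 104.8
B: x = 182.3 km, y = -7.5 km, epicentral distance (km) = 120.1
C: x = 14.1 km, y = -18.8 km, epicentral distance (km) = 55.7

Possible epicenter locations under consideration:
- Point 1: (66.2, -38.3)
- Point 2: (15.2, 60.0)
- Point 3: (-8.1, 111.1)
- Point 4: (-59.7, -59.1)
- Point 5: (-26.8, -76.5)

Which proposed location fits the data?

For each candidate, compare |candidate − station| to the reported distance:
Point 1: residuals A 0.0, B 0.0, C 0.1 → max 0.1 km
Point 2: residuals A 89.5, B 60.1, C 23.1 → max 89.5 km
Point 3: residuals A 140.6, B 104.2, C 76.1 → max 140.6 km
Point 4: residuals A 123.9, B 127.3, C 28.4 → max 127.3 km
Point 5: residuals A 91.8, B 100.1, C 15.0 → max 100.1 km
Only Point 1 has all residuals ≈ 0.

Point 1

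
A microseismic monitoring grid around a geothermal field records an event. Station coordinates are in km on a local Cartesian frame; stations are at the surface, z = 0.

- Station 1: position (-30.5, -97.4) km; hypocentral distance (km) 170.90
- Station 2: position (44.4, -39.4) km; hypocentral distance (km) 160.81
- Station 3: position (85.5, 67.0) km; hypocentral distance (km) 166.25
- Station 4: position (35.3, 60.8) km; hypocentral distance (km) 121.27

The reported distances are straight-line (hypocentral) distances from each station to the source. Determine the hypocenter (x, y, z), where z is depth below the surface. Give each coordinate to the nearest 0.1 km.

Each station gives a sphere (x−x_i)² + (y−y_i)² + z² = d_i² (stations at z=0).
Subtracting the Station 1 sphere from Station 2 and Station 3: z² cancels, leaving linear equations in x and y:
149.8 x + 116.0 y = -3546.34
232.0 x + 328.8 y = 2949.99
Solving: x ≈ -67.506, y ≈ 56.604 km (keep extra digits for the depth step; rounded: -67.5, 56.6).
Then from the Station 1 sphere: z² = 170.90² − (x + 30.5)² − (y + 97.4)² with x = -67.506, y = 56.604, so z ≈ 64.188 ≈ 64.2 km.
Check against Station 4 (with the unrounded solution): distance 121.27 ≈ 121.27 km. ✓

x ≈ -67.5 km, y ≈ 56.6 km, depth ≈ 64.2 km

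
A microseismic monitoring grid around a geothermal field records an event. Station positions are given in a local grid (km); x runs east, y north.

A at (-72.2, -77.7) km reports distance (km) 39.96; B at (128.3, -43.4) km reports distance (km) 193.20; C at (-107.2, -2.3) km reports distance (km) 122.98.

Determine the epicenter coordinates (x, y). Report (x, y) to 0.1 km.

(-52.2, -112.3)

Circle about each station: (x + 72.2)² + (y + 77.7)² = 39.96²; (x − 128.3)² + (y + 43.4)² = 193.20²; (x + 107.2)² + (y + 2.3)² = 122.98².
Subtracting the A equation from the B and C equations removes the quadratic terms:
401.0 x + 68.6 y = -28635.12
-70.0 x + 150.8 y = -13280.28
Solving the 2×2 system: x ≈ -52.2, y ≈ -112.3 km.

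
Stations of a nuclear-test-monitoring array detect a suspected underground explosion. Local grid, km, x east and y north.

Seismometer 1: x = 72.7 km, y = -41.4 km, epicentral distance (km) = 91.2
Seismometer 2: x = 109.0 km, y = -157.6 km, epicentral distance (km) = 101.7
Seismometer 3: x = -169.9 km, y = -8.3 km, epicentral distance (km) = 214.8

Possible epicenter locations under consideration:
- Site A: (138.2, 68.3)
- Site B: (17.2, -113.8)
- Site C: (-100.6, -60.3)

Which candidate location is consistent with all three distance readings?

Site B

For each candidate, compare |candidate − station| to the reported distance:
Site A: residuals Seismometer 1 36.6, Seismometer 2 126.1, Seismometer 3 102.7 → max 126.1 km
Site B: residuals Seismometer 1 0.0, Seismometer 2 0.0, Seismometer 3 0.0 → max 0.0 km
Site C: residuals Seismometer 1 83.1, Seismometer 2 129.4, Seismometer 3 128.2 → max 129.4 km
Only Site B has all residuals ≈ 0.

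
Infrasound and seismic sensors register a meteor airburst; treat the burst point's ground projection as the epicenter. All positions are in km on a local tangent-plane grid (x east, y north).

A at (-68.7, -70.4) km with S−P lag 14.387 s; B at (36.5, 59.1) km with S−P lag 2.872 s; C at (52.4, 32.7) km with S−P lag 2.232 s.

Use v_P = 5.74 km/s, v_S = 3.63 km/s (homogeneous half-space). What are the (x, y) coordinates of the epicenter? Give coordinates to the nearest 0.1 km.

(30.4, 31.4)

Distance from S−P lag: d = Δt · v_P v_S / (v_P − v_S) = Δt · (5.74·3.63)/(5.74−3.63) ≈ 9.8750·Δt.
So d_A = 142.07, d_B = 28.36, d_C = 22.04 km.
Circle about each station: (x + 68.7)² + (y + 70.4)² = 142.07²; (x − 36.5)² + (y − 59.1)² = 28.36²; (x − 52.4)² + (y − 32.7)² = 22.04².
Subtracting pairs of circle equations eliminates x²+y² and gives linear equations (the radical axes):
210.4 x + 259.0 y = 14528.81
242.2 x + 206.2 y = 13837.32
Solving the 2×2 system: x ≈ 30.4, y ≈ 31.4 km.
Check against A (with the unrounded x, y): √((x + 68.7)²+(y + 70.4)²) = 142.07 ≈ 142.07 km. ✓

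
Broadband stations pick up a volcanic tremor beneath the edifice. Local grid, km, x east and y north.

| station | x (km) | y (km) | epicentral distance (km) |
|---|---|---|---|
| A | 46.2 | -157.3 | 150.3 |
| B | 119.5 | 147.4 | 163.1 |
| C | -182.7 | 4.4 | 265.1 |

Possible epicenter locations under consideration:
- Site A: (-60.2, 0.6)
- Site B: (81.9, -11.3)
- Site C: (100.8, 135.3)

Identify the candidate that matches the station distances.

For each candidate, compare |candidate − station| to the reported distance:
Site A: residuals A 40.1, B 68.9, C 142.5 → max 142.5 km
Site B: residuals A 0.0, B 0.0, C 0.0 → max 0.0 km
Site C: residuals A 147.4, B 140.8, C 47.2 → max 147.4 km
Only Site B has all residuals ≈ 0.

Site B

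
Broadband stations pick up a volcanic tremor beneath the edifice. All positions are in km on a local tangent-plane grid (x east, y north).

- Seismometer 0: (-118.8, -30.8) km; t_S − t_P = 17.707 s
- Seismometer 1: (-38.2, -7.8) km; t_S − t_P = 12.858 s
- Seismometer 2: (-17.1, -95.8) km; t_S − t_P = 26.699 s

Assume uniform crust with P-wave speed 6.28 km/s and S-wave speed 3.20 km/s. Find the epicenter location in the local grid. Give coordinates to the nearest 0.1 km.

Distance from S−P lag: d = Δt · v_P v_S / (v_P − v_S) = Δt · (6.28·3.20)/(6.28−3.20) ≈ 6.5247·Δt.
So d_Seismometer 0 = 115.53, d_Seismometer 1 = 83.89, d_Seismometer 2 = 174.20 km.
Circle about each station: (x + 118.8)² + (y + 30.8)² = 115.53²; (x + 38.2)² + (y + 7.8)² = 83.89²; (x + 17.1)² + (y + 95.8)² = 174.20².
Subtracting the Seismometer 0 equation from the Seismometer 1 and Seismometer 2 equations removes the quadratic terms:
161.2 x + 46.0 y = -7232.35
203.4 x − 130.0 y = -22590.49
Solving the 2×2 system: x ≈ -65.3, y ≈ 71.6 km.
Check against Seismometer 0 (with the unrounded x, y): √((x + 118.8)²+(y + 30.8)²) = 115.54 ≈ 115.53 km. ✓

x ≈ -65.3 km, y ≈ 71.6 km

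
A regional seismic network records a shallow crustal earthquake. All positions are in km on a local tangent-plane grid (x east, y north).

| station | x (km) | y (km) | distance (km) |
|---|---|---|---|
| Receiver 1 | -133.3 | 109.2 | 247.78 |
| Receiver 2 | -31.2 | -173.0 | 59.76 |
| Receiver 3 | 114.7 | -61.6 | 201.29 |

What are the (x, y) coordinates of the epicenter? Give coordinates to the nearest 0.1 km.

(-74.1, -131.4)

Circle about each station: (x + 133.3)² + (y − 109.2)² = 247.78²; (x + 31.2)² + (y + 173.0)² = 59.76²; (x − 114.7)² + (y + 61.6)² = 201.29².
Subtracting the Receiver 1 equation from the Receiver 2 and Receiver 3 equations removes the quadratic terms:
204.2 x − 564.4 y = 59032.58
496.0 x − 341.6 y = 8134.38
Solving the 2×2 system: x ≈ -74.1, y ≈ -131.4 km.
Check against Receiver 1 (with the unrounded x, y): √((x + 133.3)²+(y − 109.2)²) = 247.78 ≈ 247.78 km. ✓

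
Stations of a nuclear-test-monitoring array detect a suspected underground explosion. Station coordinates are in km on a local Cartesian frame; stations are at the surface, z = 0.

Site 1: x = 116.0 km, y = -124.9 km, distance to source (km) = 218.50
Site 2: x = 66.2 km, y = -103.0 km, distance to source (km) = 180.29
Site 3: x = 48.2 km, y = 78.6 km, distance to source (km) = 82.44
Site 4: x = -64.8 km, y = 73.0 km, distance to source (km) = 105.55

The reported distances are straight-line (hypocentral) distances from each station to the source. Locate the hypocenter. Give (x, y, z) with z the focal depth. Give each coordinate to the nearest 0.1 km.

Each station gives a sphere (x−x_i)² + (y−y_i)² + z² = d_i² (stations at z=0).
Subtracting the Site 1 sphere from Site 2 and Site 3: z² cancels, leaving linear equations in x and y:
-99.6 x + 43.8 y = 1173.20
-135.6 x + 407.0 y = 20391.09
Solving: x ≈ 12.013, y ≈ 54.103 km (keep extra digits for the depth step; rounded: 12.0, 54.1).
Then from the Site 1 sphere: z² = 218.50² − (x − 116.0)² − (y + 124.9)² with x = 12.013, y = 54.103, so z ≈ 69.906 ≈ 69.9 km.
Check against Site 4 (with the unrounded solution): distance 105.57 ≈ 105.55 km. ✓

(12.0, 54.1, 69.9)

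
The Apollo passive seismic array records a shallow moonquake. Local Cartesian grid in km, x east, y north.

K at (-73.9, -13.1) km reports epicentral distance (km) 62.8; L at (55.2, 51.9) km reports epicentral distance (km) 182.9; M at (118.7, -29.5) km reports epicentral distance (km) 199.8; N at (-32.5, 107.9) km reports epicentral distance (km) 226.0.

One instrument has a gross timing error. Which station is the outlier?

N

Solve using three stations at a time. Using K, L, M (subtract circle equations pairwise → linear system) gives (x, y) ≈ (-75.6, -75.9).
Distances from that point to each station vs reported:
  K: calculated 62.8 vs reported 62.8 → residual 0.0 km
  L: calculated 182.9 vs reported 182.9 → residual 0.0 km
  M: calculated 199.8 vs reported 199.8 → residual 0.0 km
  N: calculated 188.8 vs reported 226.0 → residual 37.2 km
K, L, M are mutually consistent (residuals ≈ 0); N is off by 37.2 km.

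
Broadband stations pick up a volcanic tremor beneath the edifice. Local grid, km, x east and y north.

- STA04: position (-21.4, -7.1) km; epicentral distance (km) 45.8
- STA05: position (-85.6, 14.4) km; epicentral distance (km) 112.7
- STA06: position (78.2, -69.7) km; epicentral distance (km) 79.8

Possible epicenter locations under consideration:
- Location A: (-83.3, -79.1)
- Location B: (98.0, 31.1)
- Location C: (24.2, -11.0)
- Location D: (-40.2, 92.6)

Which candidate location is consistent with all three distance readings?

For each candidate, compare |candidate − station| to the reported distance:
Location A: residuals STA04 49.2, STA05 19.2, STA06 82.0 → max 82.0 km
Location B: residuals STA04 79.6, STA05 71.7, STA06 22.9 → max 79.6 km
Location C: residuals STA04 0.0, STA05 0.0, STA06 0.0 → max 0.0 km
Location D: residuals STA04 55.7, STA05 22.3, STA06 121.1 → max 121.1 km
Only Location C has all residuals ≈ 0.

Location C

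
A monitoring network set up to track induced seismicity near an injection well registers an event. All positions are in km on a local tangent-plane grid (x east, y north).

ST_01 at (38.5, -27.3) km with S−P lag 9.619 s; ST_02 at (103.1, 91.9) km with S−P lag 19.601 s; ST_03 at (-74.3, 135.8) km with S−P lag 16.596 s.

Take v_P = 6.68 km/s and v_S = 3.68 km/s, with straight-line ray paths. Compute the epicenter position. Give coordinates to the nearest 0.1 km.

(-32.8, 6.3)

Distance from S−P lag: d = Δt · v_P v_S / (v_P − v_S) = Δt · (6.68·3.68)/(6.68−3.68) ≈ 8.1941·Δt.
So d_ST_01 = 78.82, d_ST_02 = 160.61, d_ST_03 = 135.99 km.
Circle about each station: (x − 38.5)² + (y + 27.3)² = 78.82²; (x − 103.1)² + (y − 91.9)² = 160.61²; (x + 74.3)² + (y − 135.8)² = 135.99².
Subtracting pairs of circle equations eliminates x²+y² and gives linear equations (the radical axes):
129.2 x + 238.4 y = -2735.30
-225.6 x + 326.2 y = 9453.90
Solving the 2×2 system: x ≈ -32.8, y ≈ 6.3 km.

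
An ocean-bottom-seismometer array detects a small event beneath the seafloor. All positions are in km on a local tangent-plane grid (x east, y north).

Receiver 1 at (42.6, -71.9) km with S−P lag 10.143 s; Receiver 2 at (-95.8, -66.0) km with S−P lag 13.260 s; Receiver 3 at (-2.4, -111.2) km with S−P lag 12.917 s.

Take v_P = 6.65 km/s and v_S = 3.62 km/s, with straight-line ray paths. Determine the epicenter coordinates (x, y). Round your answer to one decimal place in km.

Distance from S−P lag: d = Δt · v_P v_S / (v_P − v_S) = Δt · (6.65·3.62)/(6.65−3.62) ≈ 7.9449·Δt.
So d_Receiver 1 = 80.58, d_Receiver 2 = 105.35, d_Receiver 3 = 102.62 km.
Circle about each station: (x − 42.6)² + (y + 71.9)² = 80.58²; (x + 95.8)² + (y + 66.0)² = 105.35²; (x + 2.4)² + (y + 111.2)² = 102.62².
Subtracting pairs of circle equations eliminates x²+y² and gives linear equations (the radical axes):
-276.8 x + 11.8 y = 1943.78
-90.0 x − 78.6 y = 1349.10
Solving the 2×2 system: x ≈ -7.4, y ≈ -8.7 km.

(-7.4, -8.7)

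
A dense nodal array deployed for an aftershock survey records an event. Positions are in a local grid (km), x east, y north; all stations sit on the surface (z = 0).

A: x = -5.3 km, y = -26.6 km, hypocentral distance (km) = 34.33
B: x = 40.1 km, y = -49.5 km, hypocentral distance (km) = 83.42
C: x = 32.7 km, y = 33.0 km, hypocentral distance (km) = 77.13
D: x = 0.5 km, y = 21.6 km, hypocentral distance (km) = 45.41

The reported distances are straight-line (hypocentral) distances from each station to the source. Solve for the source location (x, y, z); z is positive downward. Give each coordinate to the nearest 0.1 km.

x ≈ -31.2 km, y ≈ -8.2 km, depth ≈ 13.0 km

Each station gives a sphere (x−x_i)² + (y−y_i)² + z² = d_i² (stations at z=0).
Subtracting the A sphere from B and C: z² cancels, leaving linear equations in x and y:
90.8 x − 45.8 y = -2457.74
76.0 x + 119.2 y = -3347.85
Solving: x ≈ -31.200, y ≈ -8.193 km (keep extra digits for the depth step; rounded: -31.2, -8.2).
Then from the A sphere: z² = 34.33² − (x + 5.3)² − (y + 26.6)² with x = -31.200, y = -8.193, so z ≈ 12.997 ≈ 13.0 km.
Check against D (with the unrounded solution): distance 45.40 ≈ 45.41 km. ✓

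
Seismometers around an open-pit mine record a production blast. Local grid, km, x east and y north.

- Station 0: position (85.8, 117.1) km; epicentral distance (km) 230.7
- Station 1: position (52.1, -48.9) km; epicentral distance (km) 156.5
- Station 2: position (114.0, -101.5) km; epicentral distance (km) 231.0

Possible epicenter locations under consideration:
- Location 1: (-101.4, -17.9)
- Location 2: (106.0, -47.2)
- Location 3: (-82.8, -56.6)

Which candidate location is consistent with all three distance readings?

For each candidate, compare |candidate − station| to the reported distance:
Location 1: residuals Station 0 0.1, Station 1 0.1, Station 2 0.1 → max 0.1 km
Location 2: residuals Station 0 65.2, Station 1 102.6, Station 2 176.1 → max 176.1 km
Location 3: residuals Station 0 11.4, Station 1 21.4, Station 2 29.1 → max 29.1 km
Only Location 1 has all residuals ≈ 0.

Location 1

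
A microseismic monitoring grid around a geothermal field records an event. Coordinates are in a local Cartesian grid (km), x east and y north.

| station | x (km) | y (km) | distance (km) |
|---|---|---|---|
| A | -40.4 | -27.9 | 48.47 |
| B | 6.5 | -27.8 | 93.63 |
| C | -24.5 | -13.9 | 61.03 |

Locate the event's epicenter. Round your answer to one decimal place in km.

x ≈ -85.4 km, y ≈ -9.9 km

Circle about each station: (x + 40.4)² + (y + 27.9)² = 48.47²; (x − 6.5)² + (y + 27.8)² = 93.63²; (x + 24.5)² + (y + 13.9)² = 61.03².
Subtracting the A equation from the B and C equations removes the quadratic terms:
93.8 x + 0.2 y = -8012.72
31.8 x + 28.0 y = -2992.43
Solving the 2×2 system: x ≈ -85.4, y ≈ -9.9 km.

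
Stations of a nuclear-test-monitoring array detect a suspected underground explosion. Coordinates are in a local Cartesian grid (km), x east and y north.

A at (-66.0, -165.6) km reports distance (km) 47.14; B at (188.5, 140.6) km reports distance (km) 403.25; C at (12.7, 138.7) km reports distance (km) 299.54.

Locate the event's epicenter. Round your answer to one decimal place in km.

x ≈ -103.7 km, y ≈ -137.3 km

Circle about each station: (x + 66.0)² + (y + 165.6)² = 47.14²; (x − 188.5)² + (y − 140.6)² = 403.25²; (x − 12.7)² + (y − 138.7)² = 299.54².
Subtracting the A equation from the B and C equations removes the quadratic terms:
509.0 x + 612.4 y = -136867.13
157.4 x + 608.6 y = -99882.41
Solving the 2×2 system: x ≈ -103.7, y ≈ -137.3 km.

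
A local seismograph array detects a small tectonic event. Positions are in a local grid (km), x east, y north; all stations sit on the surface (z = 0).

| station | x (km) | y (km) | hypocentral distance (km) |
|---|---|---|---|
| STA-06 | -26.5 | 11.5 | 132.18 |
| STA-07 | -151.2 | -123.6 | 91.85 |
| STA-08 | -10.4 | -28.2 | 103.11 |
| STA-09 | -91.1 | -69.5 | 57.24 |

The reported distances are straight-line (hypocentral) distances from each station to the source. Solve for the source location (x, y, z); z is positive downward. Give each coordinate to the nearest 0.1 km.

x ≈ -63.6 km, y ≈ -112.8 km, depth ≈ 25.4 km

Each station gives a sphere (x−x_i)² + (y−y_i)² + z² = d_i² (stations at z=0).
Subtracting the STA-06 sphere from STA-07 and STA-08: z² cancels, leaving linear equations in x and y:
-249.4 x − 270.2 y = 46339.03
32.2 x − 79.4 y = 6908.78
Solving: x ≈ -63.593, y ≈ -112.802 km (keep extra digits for the depth step; rounded: -63.6, -112.8).
Then from the STA-06 sphere: z² = 132.18² − (x + 26.5)² − (y − 11.5)² with x = -63.593, y = -112.802, so z ≈ 25.390 ≈ 25.4 km.
Check against STA-09 (with the unrounded solution): distance 57.24 ≈ 57.24 km. ✓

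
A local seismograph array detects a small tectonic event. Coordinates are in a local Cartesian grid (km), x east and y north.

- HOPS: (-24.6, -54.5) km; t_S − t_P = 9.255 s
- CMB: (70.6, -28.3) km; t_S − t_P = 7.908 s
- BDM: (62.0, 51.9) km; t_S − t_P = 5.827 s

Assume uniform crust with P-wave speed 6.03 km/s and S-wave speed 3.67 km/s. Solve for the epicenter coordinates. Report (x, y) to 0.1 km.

16.2 km east, 22.1 km north

Distance from S−P lag: d = Δt · v_P v_S / (v_P − v_S) = Δt · (6.03·3.67)/(6.03−3.67) ≈ 9.3772·Δt.
So d_HOPS = 86.79, d_CMB = 74.15, d_BDM = 54.64 km.
Circle about each station: (x + 24.6)² + (y + 54.5)² = 86.79²; (x − 70.6)² + (y + 28.3)² = 74.15²; (x − 62.0)² + (y − 51.9)² = 54.64².
Subtracting the HOPS equation from the CMB and BDM equations removes the quadratic terms:
190.4 x + 52.4 y = 4244.12
173.2 x + 212.8 y = 7509.17
Solving the 2×2 system: x ≈ 16.2, y ≈ 22.1 km.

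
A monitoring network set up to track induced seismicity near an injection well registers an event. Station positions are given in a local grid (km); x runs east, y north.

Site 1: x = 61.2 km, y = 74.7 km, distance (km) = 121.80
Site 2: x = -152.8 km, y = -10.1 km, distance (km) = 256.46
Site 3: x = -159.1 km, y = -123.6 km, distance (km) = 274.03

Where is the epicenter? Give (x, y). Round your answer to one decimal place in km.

x ≈ 101.9 km, y ≈ -40.1 km

Circle about each station: (x − 61.2)² + (y − 74.7)² = 121.80²; (x + 152.8)² + (y + 10.1)² = 256.46²; (x + 159.1)² + (y + 123.6)² = 274.03².
Subtracting the Site 1 equation from the Site 2 and Site 3 equations removes the quadratic terms:
-428.0 x − 169.6 y = -36812.17
-440.6 x − 396.6 y = -28992.96
Solving the 2×2 system: x ≈ 101.9, y ≈ -40.1 km.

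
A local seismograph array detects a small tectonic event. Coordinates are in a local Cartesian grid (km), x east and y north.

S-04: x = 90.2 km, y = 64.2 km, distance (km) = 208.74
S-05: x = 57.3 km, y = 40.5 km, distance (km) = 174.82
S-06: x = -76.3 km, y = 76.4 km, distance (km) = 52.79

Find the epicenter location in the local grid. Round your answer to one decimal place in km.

(-117.5, 43.4)

Circle about each station: (x − 90.2)² + (y − 64.2)² = 208.74²; (x − 57.3)² + (y − 40.5)² = 174.82²; (x + 76.3)² + (y − 76.4)² = 52.79².
Subtracting pairs of circle equations eliminates x²+y² and gives linear equations (the radical axes):
-65.8 x − 47.4 y = 5676.22
-333.0 x + 24.4 y = 40186.57
Solving the 2×2 system: x ≈ -117.5, y ≈ 43.4 km.
Check against S-04 (with the unrounded x, y): √((x − 90.2)²+(y − 64.2)²) = 208.75 ≈ 208.74 km. ✓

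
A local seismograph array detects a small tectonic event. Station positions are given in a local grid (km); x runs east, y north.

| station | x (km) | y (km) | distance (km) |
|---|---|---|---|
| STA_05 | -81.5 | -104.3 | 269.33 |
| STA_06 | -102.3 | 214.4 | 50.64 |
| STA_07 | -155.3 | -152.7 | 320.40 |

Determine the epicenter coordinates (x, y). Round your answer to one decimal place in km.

x ≈ -106.1 km, y ≈ 163.9 km

Circle about each station: (x + 81.5)² + (y + 104.3)² = 269.33²; (x + 102.3)² + (y − 214.4)² = 50.64²; (x + 155.3)² + (y + 152.7)² = 320.40².
Subtracting pairs of circle equations eliminates x²+y² and gives linear equations (the radical axes):
-41.6 x + 637.4 y = 108886.15
-147.6 x − 96.8 y = -202.87
Solving the 2×2 system: x ≈ -106.1, y ≈ 163.9 km.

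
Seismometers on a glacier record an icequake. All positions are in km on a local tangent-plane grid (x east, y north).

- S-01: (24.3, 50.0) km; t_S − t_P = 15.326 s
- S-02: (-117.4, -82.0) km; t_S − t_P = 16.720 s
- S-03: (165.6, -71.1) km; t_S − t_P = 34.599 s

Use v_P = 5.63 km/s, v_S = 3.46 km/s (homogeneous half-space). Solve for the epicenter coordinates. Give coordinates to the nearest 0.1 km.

-112.1 km east, 68.0 km north

Distance from S−P lag: d = Δt · v_P v_S / (v_P − v_S) = Δt · (5.63·3.46)/(5.63−3.46) ≈ 8.9769·Δt.
So d_S-01 = 137.58, d_S-02 = 150.09, d_S-03 = 310.59 km.
Circle about each station: (x − 24.3)² + (y − 50.0)² = 137.58²; (x + 117.4)² + (y + 82.0)² = 150.09²; (x − 165.6)² + (y + 71.1)² = 310.59².
Subtracting the S-01 equation from the S-02 and S-03 equations removes the quadratic terms:
-283.4 x − 264.0 y = 13817.52
282.6 x − 242.2 y = -48149.81
Solving the 2×2 system: x ≈ -112.1, y ≈ 68.0 km.
Check against S-01 (with the unrounded x, y): √((x − 24.3)²+(y − 50.0)²) = 137.58 ≈ 137.58 km. ✓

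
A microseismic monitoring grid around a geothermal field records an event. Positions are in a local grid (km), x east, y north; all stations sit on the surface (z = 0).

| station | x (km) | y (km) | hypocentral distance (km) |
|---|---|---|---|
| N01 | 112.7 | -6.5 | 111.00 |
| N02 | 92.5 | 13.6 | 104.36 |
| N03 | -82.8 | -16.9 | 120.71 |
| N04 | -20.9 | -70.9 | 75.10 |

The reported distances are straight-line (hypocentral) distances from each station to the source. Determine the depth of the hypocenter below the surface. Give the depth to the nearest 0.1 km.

Each station gives a sphere (x−x_i)² + (y−y_i)² + z² = d_i² (stations at z=0).
Subtracting the N01 sphere from N02 and N03: z² cancels, leaving linear equations in x and y:
-40.4 x + 40.2 y = -2572.34
-391.0 x − 20.8 y = -7851.99
Solving: x ≈ 22.294, y ≈ -41.584 km (keep extra digits for the depth step; rounded: 22.3, -41.6).
Then from the N01 sphere: z² = 111.00² − (x − 112.7)² − (y + 6.5)² with x = 22.294, y = -41.584, so z ≈ 54.008 ≈ 54.0 km.
Check against N04 (with the unrounded solution): distance 75.11 ≈ 75.10 km. ✓

z ≈ 54.0 km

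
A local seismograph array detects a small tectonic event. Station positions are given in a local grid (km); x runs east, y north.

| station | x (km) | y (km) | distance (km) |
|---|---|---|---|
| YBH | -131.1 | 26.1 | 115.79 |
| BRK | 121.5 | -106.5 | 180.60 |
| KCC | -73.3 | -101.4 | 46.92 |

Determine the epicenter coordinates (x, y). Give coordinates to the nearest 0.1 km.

Circle about each station: (x + 131.1)² + (y − 26.1)² = 115.79²; (x − 121.5)² + (y + 106.5)² = 180.60²; (x + 73.3)² + (y + 101.4)² = 46.92².
Subtracting the YBH equation from the BRK and KCC equations removes the quadratic terms:
505.2 x − 265.2 y = -10972.96
115.6 x − 255.0 y = 8992.27
Solving the 2×2 system: x ≈ -52.8, y ≈ -59.2 km.

(-52.8, -59.2)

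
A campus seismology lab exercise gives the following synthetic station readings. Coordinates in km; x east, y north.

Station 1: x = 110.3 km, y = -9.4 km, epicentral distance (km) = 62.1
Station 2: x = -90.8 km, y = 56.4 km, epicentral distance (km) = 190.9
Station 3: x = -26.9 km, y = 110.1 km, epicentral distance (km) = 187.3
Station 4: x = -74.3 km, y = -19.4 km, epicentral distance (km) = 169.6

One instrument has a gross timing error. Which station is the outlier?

Solve using three stations at a time. Using Station 1, Station 2, Station 3 (subtract circle equations pairwise → linear system) gives (x, y) ≈ (65.9, -52.5).
Distances from that point to each station vs reported:
  Station 1: calculated 61.9 vs reported 62.1 → residual 0.2 km
  Station 2: calculated 190.8 vs reported 190.9 → residual 0.1 km
  Station 3: calculated 187.2 vs reported 187.3 → residual 0.1 km
  Station 4: calculated 144.1 vs reported 169.6 → residual 25.5 km
Station 1, Station 2, Station 3 are mutually consistent (residuals ≈ 0); Station 4 is off by 25.5 km.

Station 4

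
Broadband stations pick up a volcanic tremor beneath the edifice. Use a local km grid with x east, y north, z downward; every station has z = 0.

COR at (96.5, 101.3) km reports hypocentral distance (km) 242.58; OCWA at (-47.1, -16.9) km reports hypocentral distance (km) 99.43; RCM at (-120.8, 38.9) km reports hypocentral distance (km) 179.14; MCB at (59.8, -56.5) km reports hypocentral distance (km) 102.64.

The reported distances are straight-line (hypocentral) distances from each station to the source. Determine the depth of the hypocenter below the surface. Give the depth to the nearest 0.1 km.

depth ≈ 33.8 km

Each station gives a sphere (x−x_i)² + (y−y_i)² + z² = d_i² (stations at z=0).
Subtracting the COR sphere from OCWA and RCM: z² cancels, leaving linear equations in x and y:
-287.2 x − 236.4 y = 31888.81
-434.6 x − 124.8 y = 23285.83
Solving: x ≈ -22.797, y ≈ -107.198 km (keep extra digits for the depth step; rounded: -22.8, -107.2).
Then from the COR sphere: z² = 242.58² − (x − 96.5)² − (y − 101.3)² with x = -22.797, y = -107.198, so z ≈ 33.792 ≈ 33.8 km.
Check against MCB (with the unrounded solution): distance 102.64 ≈ 102.64 km. ✓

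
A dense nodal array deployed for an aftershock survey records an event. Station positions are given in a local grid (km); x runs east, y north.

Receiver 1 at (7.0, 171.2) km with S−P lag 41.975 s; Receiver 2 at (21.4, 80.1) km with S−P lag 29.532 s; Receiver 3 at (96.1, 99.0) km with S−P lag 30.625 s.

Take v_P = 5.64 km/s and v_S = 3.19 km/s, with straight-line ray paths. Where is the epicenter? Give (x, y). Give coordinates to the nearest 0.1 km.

Distance from S−P lag: d = Δt · v_P v_S / (v_P − v_S) = Δt · (5.64·3.19)/(5.64−3.19) ≈ 7.3435·Δt.
So d_Receiver 1 = 308.24, d_Receiver 2 = 216.87, d_Receiver 3 = 224.90 km.
Circle about each station: (x − 7.0)² + (y − 171.2)² = 308.24²; (x − 21.4)² + (y − 80.1)² = 216.87²; (x − 96.1)² + (y − 99.0)² = 224.90².
Subtracting the Receiver 1 equation from the Receiver 2 and Receiver 3 equations removes the quadratic terms:
28.8 x − 182.2 y = 25494.83
178.2 x − 144.4 y = 34109.66
Solving the 2×2 system: x ≈ 89.5, y ≈ -125.8 km.
Check against Receiver 1 (with the unrounded x, y): √((x − 7.0)²+(y − 171.2)²) = 308.23 ≈ 308.24 km. ✓

(89.5, -125.8)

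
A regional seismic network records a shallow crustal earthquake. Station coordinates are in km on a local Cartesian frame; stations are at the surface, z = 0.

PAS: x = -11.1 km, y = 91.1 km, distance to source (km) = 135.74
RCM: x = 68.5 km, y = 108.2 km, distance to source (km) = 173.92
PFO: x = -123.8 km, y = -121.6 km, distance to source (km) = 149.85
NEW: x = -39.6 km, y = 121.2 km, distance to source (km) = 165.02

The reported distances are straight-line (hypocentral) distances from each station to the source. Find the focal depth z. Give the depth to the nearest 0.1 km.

Each station gives a sphere (x−x_i)² + (y−y_i)² + z² = d_i² (stations at z=0).
Subtracting the PAS sphere from RCM and PFO: z² cancels, leaving linear equations in x and y:
159.2 x + 34.2 y = -3845.75
-225.4 x − 425.4 y = 17660.91
Solving: x ≈ -17.195, y ≈ -32.405 km (keep extra digits for the depth step; rounded: -17.2, -32.4).
Then from the PAS sphere: z² = 135.74² − (x + 11.1)² − (y − 91.1)² with x = -17.195, y = -32.405, so z ≈ 55.989 ≈ 56.0 km.
Check against NEW (with the unrounded solution): distance 165.02 ≈ 165.02 km. ✓

depth ≈ 56.0 km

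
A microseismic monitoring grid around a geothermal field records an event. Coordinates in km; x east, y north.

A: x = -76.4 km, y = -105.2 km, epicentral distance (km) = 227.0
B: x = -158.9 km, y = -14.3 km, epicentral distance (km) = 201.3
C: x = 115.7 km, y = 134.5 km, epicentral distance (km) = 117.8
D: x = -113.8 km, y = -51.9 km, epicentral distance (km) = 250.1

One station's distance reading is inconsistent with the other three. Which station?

Solve using three stations at a time. Using A, B, C (subtract circle equations pairwise → linear system) gives (x, y) ≈ (0.8, 108.3).
Distances from that point to each station vs reported:
  A: calculated 227.0 vs reported 227.0 → residual 0.0 km
  B: calculated 201.3 vs reported 201.3 → residual 0.0 km
  C: calculated 117.9 vs reported 117.8 → residual 0.1 km
  D: calculated 197.0 vs reported 250.1 → residual 53.1 km
A, B, C are mutually consistent (residuals ≈ 0); D is off by 53.1 km.

D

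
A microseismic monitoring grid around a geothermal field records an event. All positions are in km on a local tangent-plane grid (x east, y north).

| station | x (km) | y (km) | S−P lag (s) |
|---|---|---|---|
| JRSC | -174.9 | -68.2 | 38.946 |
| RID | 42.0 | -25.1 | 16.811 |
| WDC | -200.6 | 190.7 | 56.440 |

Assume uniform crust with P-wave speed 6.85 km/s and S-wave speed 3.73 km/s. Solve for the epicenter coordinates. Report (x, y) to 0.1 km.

139.4 km east, -122.4 km north

Distance from S−P lag: d = Δt · v_P v_S / (v_P − v_S) = Δt · (6.85·3.73)/(6.85−3.73) ≈ 8.1893·Δt.
So d_JRSC = 318.94, d_RID = 137.67, d_WDC = 462.20 km.
Circle about each station: (x + 174.9)² + (y + 68.2)² = 318.94²; (x − 42.0)² + (y + 25.1)² = 137.67²; (x + 200.6)² + (y − 190.7)² = 462.20².
Subtracting pairs of circle equations eliminates x²+y² and gives linear equations (the radical axes):
433.8 x + 86.2 y = 49922.45
-51.4 x + 517.8 y = -70540.52
Solving the 2×2 system: x ≈ 139.4, y ≈ -122.4 km.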